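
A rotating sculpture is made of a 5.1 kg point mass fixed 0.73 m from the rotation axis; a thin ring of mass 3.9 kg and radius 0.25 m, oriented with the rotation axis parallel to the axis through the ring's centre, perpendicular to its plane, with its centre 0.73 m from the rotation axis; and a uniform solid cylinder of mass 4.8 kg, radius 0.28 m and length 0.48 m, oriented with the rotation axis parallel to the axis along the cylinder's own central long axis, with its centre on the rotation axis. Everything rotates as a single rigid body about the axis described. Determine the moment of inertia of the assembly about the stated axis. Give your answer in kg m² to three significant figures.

5.23

Point mass: I_cm = 0; centre at d = 0.73 m, so I = I_cm + Md² gives I = 0 + (5.1)(0.73)² = 2.7178 kg m².
Thin ring: I_cm = MR² = (3.9)(0.25)² = 0.24375 kg m²; centre at d = 0.73 m, so I = I_cm + Md² gives I = 0.24375 + (3.9)(0.73)² = 2.3221 kg m².
Solid cylinder: I_cm = (1/2)MR² = (1/2)(4.8)(0.28)² = 0.18816 kg m²; axis through the centre, so I = 0.18816 kg m².
Total I = 2.7178 + 2.3221 + 0.18816 = 5.228 kg m².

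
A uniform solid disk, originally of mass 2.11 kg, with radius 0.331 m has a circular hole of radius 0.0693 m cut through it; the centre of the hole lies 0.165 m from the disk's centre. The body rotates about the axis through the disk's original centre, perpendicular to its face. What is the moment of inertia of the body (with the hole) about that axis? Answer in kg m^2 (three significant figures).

0.113

Unpierced body about its centre: I₀ = (1/2)MR² = (1/2)(2.11)(0.331)² = 0.11559 kg m^2.
The removed disk has mass m = M·(r/R)² = (2.11)(0.0693/0.331)² = 0.09249 kg (same uniform areal density).
Its moment of inertia about the rotation axis (parallel-axis theorem): I_hole = (1/2)mr² + md² = (1/2)(0.09249)(0.0693)² + (0.09249)(0.165)² = 0.0027401 kg m^2.
Treating the hole as negative mass, I = I₀ − I_hole = 0.11559 − 0.0027401 = 0.11285 kg m^2.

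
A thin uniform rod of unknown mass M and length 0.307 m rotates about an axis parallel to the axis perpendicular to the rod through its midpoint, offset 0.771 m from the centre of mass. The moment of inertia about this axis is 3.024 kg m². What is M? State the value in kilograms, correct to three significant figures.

5.02

I = I_cm + Md² = (1/12)ML² + Md² = M·[0.0833333·(0.307)² + (0.771)²] = M·0.6023.
So M = 3.024 / 0.6023 = 5.0208 kg.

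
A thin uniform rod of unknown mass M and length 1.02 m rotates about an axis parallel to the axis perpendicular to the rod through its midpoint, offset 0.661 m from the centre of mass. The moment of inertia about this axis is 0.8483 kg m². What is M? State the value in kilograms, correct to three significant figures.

1.62

I = I_cm + Md² = (1/12)ML² + Md² = M·[0.0833333·(1.02)² + (0.661)²] = M·0.52362.
So M = 0.8483 / 0.52362 = 1.6201 kg.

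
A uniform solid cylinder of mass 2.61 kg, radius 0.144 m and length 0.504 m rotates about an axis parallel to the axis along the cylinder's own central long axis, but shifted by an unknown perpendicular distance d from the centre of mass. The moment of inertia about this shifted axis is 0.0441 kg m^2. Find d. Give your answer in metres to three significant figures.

About the centre-of-mass axis, I_cm = (1/2)MR² = (1/2)(2.61)(0.144)² = 0.02706 kg m^2.
Parallel axis theorem: I = I_cm + Md², so Md² = 0.0441 − 0.02706 = 0.01704 kg m^2.
d = √(0.01704 / 2.61) = 0.080799 m.

0.0808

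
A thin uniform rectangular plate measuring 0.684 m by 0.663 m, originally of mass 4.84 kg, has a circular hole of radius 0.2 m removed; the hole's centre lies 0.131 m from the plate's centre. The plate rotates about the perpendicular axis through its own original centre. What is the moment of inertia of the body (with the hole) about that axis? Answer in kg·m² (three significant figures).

0.316

Unpierced body about its centre: I₀ = (1/12)M(a²+b²) = (1/12)(4.84)[(0.684)² + (0.663)²] = 0.36599 kg·m².
The removed disk has mass m = M·πr²/(ab) = (4.84)·π(0.2)²/(0.684·0.663) = 1.3412 kg (same uniform areal density).
Its moment of inertia about the rotation axis (parallel-axis theorem): I_hole = (1/2)mr² + md² = (1/2)(1.3412)(0.2)² + (1.3412)(0.131)² = 0.049839 kg·m².
Treating the hole as negative mass, I = I₀ − I_hole = 0.36599 − 0.049839 = 0.31616 kg·m².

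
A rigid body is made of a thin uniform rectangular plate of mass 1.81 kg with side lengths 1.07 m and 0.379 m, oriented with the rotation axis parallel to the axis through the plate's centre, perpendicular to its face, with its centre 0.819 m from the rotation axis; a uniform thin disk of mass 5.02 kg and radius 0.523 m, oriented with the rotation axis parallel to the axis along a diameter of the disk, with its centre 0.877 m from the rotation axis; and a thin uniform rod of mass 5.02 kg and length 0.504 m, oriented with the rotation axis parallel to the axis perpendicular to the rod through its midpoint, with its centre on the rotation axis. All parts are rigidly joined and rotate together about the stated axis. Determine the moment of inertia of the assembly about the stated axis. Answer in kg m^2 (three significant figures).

Rectangular plate: I_cm = (1/12)M(a²+b²) = (1/12)(1.81)[(1.07)² + (0.379)²] = 0.19435 kg m^2; centre at d = 0.819 m, so I = I_cm + Md² gives I = 0.19435 + (1.81)(0.819)² = 1.4084 kg m^2.
Thin disk: I_cm = (1/4)MR² = (1/4)(5.02)(0.523)² = 0.34328 kg m^2; centre at d = 0.877 m, so I = I_cm + Md² gives I = 0.34328 + (5.02)(0.877)² = 4.2043 kg m^2.
Thin rod: I_cm = (1/12)ML² = (1/12)(5.02)(0.504)² = 0.10626 kg m^2; axis through the centre, so I = 0.10626 kg m^2.
Total I = 1.4084 + 4.2043 + 0.10626 = 5.719 kg m^2.

5.72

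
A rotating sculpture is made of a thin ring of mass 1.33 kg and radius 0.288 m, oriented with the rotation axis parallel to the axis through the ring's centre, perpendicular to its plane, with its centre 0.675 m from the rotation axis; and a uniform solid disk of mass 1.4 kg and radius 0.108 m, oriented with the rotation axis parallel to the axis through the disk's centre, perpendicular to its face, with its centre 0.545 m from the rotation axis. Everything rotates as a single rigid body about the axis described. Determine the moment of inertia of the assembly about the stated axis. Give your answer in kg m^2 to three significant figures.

Thin ring: I_cm = MR² = (1.33)(0.288)² = 0.11032 kg m^2; centre at d = 0.675 m, so the parallel axis theorem gives I = 0.11032 + (1.33)(0.675)² = 0.7163 kg m^2.
Solid disk: I_cm = (1/2)MR² = (1/2)(1.4)(0.108)² = 0.0081648 kg m^2; centre at d = 0.545 m, so the parallel axis theorem gives I = 0.0081648 + (1.4)(0.545)² = 0.424 kg m^2.
Total I = 0.7163 + 0.424 = 1.1403 kg m^2.

1.14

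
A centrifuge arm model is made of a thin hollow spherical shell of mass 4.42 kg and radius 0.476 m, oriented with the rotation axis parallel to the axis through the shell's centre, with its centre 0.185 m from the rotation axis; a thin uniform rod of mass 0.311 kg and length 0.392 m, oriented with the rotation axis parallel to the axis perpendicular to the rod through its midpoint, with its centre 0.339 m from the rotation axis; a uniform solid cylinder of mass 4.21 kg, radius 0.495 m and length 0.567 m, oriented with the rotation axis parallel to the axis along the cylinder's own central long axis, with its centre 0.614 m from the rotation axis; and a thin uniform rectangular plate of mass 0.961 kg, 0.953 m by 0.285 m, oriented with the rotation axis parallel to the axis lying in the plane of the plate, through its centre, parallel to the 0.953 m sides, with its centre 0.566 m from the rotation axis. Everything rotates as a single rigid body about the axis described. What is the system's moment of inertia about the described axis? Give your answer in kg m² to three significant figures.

3.28

Spherical shell: I_cm = (2/3)MR² = (2/3)(4.42)(0.476)² = 0.66764 kg m²; centre at d = 0.185 m, so I = I_cm + Md² gives I = 0.66764 + (4.42)(0.185)² = 0.81892 kg m².
Thin rod: I_cm = (1/12)ML² = (1/12)(0.311)(0.392)² = 0.0039825 kg m²; centre at d = 0.339 m, so I = I_cm + Md² gives I = 0.0039825 + (0.311)(0.339)² = 0.039723 kg m².
Solid cylinder: I_cm = (1/2)MR² = (1/2)(4.21)(0.495)² = 0.51578 kg m²; centre at d = 0.614 m, so I = I_cm + Md² gives I = 0.51578 + (4.21)(0.614)² = 2.1029 kg m².
Rectangular plate: I_cm = (1/12)Mb² = (1/12)(0.961)(0.285)² = 0.0065048 kg m²; centre at d = 0.566 m, so I = I_cm + Md² gives I = 0.0065048 + (0.961)(0.566)² = 0.31437 kg m².
Total I = 0.81892 + 0.039723 + 2.1029 + 0.31437 = 3.2759 kg m².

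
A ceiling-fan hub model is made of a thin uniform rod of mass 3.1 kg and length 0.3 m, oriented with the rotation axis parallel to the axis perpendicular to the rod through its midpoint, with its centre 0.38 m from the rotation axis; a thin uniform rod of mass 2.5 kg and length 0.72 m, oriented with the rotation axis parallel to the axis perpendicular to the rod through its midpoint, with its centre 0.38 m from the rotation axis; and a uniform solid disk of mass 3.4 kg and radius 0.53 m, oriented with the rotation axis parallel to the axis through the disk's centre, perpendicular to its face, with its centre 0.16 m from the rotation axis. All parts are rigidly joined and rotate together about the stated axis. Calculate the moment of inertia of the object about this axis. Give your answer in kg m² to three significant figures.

1.50

Thin rod: I_cm = (1/12)ML² = (1/12)(3.1)(0.3)² = 0.02325 kg m²; centre at d = 0.38 m, so the parallel axis theorem gives I = 0.02325 + (3.1)(0.38)² = 0.47089 kg m².
Thin rod: I_cm = (1/12)ML² = (1/12)(2.5)(0.72)² = 0.108 kg m²; centre at d = 0.38 m, so the parallel axis theorem gives I = 0.108 + (2.5)(0.38)² = 0.469 kg m².
Solid disk: I_cm = (1/2)MR² = (1/2)(3.4)(0.53)² = 0.47753 kg m²; centre at d = 0.16 m, so the parallel axis theorem gives I = 0.47753 + (3.4)(0.16)² = 0.56457 kg m².
Total I = 0.47089 + 0.469 + 0.56457 = 1.5045 kg m².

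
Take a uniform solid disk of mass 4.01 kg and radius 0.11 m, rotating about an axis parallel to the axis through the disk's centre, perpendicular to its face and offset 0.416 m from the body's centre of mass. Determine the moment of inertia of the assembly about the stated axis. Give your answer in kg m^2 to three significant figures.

I_cm = (1/2)MR² = (1/2)(4.01)(0.11)² = 0.02426 kg m^2; centre at d = 0.416 m, so the parallel axis theorem gives I = 0.02426 + (4.01)(0.416)² = 0.71822 kg m^2.

0.718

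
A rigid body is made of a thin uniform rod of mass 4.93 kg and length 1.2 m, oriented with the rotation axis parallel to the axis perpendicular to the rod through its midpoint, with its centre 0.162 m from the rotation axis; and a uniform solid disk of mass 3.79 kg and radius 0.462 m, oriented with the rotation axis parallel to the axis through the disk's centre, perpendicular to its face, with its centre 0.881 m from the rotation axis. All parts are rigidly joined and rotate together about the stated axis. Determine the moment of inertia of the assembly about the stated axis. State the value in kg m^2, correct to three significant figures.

Thin rod: I_cm = (1/12)ML² = (1/12)(4.93)(1.2)² = 0.5916 kg m^2; centre at d = 0.162 m, so the parallel axis theorem gives I = 0.5916 + (4.93)(0.162)² = 0.72098 kg m^2.
Solid disk: I_cm = (1/2)MR² = (1/2)(3.79)(0.462)² = 0.40448 kg m^2; centre at d = 0.881 m, so the parallel axis theorem gives I = 0.40448 + (3.79)(0.881)² = 3.3461 kg m^2.
Total I = 0.72098 + 3.3461 = 4.0671 kg m^2.

4.07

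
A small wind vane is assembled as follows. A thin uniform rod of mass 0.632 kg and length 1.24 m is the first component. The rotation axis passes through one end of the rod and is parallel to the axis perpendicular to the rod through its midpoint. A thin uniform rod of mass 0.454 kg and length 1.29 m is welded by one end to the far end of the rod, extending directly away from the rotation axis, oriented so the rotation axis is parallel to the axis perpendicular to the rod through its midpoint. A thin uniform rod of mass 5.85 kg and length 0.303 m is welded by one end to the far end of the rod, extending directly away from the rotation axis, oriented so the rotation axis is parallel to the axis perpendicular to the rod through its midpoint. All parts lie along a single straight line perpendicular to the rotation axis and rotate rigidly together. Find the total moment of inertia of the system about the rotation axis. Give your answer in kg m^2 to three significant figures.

44.1

Thin rod: I_cm = (1/12)ML² = (1/12)(0.632)(1.24)² = 0.08098 kg m^2; centre at d = 0.62 m, so I = I_cm + Md² gives I = 0.08098 + (0.632)(0.62)² = 0.32392 kg m^2.
Thin rod: I_cm = (1/12)ML² = (1/12)(0.454)(1.29)² = 0.062958 kg m^2; centre at d = 0.62 + 0.62 + 0.645 = 1.885 m, so I = I_cm + Md² gives I = 0.062958 + (0.454)(1.885)² = 1.6761 kg m^2.
Thin rod: I_cm = (1/12)ML² = (1/12)(5.85)(0.303)² = 0.044757 kg m^2; centre at d = 0.62 + 0.62 + 0.645 + 0.645 + 0.1515 = 2.6815 m, so I = I_cm + Md² gives I = 0.044757 + (5.85)(2.6815)² = 42.109 kg m^2.
Total I = 0.32392 + 1.6761 + 42.109 = 44.109 kg m^2.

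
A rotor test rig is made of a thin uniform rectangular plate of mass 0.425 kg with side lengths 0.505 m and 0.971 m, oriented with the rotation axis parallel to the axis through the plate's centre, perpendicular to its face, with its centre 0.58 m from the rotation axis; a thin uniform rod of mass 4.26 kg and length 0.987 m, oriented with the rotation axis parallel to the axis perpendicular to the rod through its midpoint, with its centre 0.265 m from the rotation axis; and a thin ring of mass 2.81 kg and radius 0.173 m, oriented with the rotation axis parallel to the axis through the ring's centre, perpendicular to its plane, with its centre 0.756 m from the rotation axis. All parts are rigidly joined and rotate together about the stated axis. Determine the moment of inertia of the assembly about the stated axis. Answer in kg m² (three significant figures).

Rectangular plate: I_cm = (1/12)M(a²+b²) = (1/12)(0.425)[(0.505)² + (0.971)²] = 0.042424 kg m²; centre at d = 0.58 m, so the parallel axis theorem gives I = 0.042424 + (0.425)(0.58)² = 0.18539 kg m².
Thin rod: I_cm = (1/12)ML² = (1/12)(4.26)(0.987)² = 0.34583 kg m²; centre at d = 0.265 m, so the parallel axis theorem gives I = 0.34583 + (4.26)(0.265)² = 0.64499 kg m².
Thin ring: I_cm = MR² = (2.81)(0.173)² = 0.0841 kg m²; centre at d = 0.756 m, so the parallel axis theorem gives I = 0.0841 + (2.81)(0.756)² = 1.6901 kg m².
Total I = 0.18539 + 0.64499 + 1.6901 = 2.5205 kg m².

2.52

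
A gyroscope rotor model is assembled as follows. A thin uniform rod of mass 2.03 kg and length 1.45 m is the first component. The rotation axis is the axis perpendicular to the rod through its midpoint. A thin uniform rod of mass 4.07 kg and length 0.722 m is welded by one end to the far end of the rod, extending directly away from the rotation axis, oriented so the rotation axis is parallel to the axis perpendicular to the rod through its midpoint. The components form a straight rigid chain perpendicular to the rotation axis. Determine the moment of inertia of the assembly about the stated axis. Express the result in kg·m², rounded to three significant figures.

5.33

Thin rod: I_cm = (1/12)ML² = (1/12)(2.03)(1.45)² = 0.35567 kg·m²; axis through the centre, so I = 0.35567 kg·m².
Thin rod: I_cm = (1/12)ML² = (1/12)(4.07)(0.722)² = 0.1768 kg·m²; centre at d = 0.725 + 0.361 = 1.086 m, so I = I_cm + Md² gives I = 0.1768 + (4.07)(1.086)² = 4.9769 kg·m².
Total I = 0.35567 + 4.9769 = 5.3326 kg·m².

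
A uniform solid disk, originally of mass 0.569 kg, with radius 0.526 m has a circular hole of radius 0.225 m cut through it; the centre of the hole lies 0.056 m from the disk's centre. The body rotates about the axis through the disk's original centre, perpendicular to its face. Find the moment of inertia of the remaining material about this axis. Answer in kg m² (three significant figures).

Unpierced body about its centre: I₀ = (1/2)MR² = (1/2)(0.569)(0.526)² = 0.078714 kg m².
The removed disk has mass m = M·(r/R)² = (0.569)(0.225/0.526)² = 0.10411 kg (same uniform areal density).
Its moment of inertia about the rotation axis (parallel-axis theorem): I_hole = (1/2)mr² + md² = (1/2)(0.10411)(0.225)² + (0.10411)(0.056)² = 0.0029619 kg m².
Treating the hole as negative mass, I = I₀ − I_hole = 0.078714 − 0.0029619 = 0.075752 kg m².

0.0758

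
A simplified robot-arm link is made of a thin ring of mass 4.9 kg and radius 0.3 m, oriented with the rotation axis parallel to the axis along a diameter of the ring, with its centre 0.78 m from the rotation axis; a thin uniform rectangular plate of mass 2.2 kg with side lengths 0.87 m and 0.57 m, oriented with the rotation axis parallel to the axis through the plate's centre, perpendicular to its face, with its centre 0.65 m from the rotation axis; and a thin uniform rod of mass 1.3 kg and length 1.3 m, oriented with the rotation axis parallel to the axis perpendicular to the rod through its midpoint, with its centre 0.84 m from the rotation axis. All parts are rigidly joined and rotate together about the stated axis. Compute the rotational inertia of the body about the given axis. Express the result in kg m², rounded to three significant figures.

5.43

Thin ring: I_cm = (1/2)MR² = (1/2)(4.9)(0.3)² = 0.2205 kg m²; centre at d = 0.78 m, so I = I_cm + Md² gives I = 0.2205 + (4.9)(0.78)² = 3.2017 kg m².
Rectangular plate: I_cm = (1/12)M(a²+b²) = (1/12)(2.2)[(0.87)² + (0.57)²] = 0.19833 kg m²; centre at d = 0.65 m, so I = I_cm + Md² gives I = 0.19833 + (2.2)(0.65)² = 1.1278 kg m².
Thin rod: I_cm = (1/12)ML² = (1/12)(1.3)(1.3)² = 0.18308 kg m²; centre at d = 0.84 m, so I = I_cm + Md² gives I = 0.18308 + (1.3)(0.84)² = 1.1004 kg m².
Total I = 3.2017 + 1.1278 + 1.1004 = 5.4299 kg m².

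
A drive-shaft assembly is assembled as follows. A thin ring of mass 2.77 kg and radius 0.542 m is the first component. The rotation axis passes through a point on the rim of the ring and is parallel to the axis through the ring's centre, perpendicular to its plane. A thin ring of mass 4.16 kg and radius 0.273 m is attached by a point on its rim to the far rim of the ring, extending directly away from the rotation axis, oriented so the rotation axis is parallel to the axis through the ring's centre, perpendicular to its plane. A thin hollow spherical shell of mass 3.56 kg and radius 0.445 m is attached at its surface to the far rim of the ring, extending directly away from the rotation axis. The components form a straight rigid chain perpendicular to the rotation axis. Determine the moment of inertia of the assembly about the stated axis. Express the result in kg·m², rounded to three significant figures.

Thin ring: I_cm = MR² = (2.77)(0.542)² = 0.81373 kg·m²; centre at d = 0.542 m, so I = I_cm + Md² gives I = 0.81373 + (2.77)(0.542)² = 1.6275 kg·m².
Thin ring: I_cm = MR² = (4.16)(0.273)² = 0.31004 kg·m²; centre at d = 0.542 + 0.542 + 0.273 = 1.357 m, so I = I_cm + Md² gives I = 0.31004 + (4.16)(1.357)² = 7.9705 kg·m².
Spherical shell: I_cm = (2/3)MR² = (2/3)(3.56)(0.445)² = 0.46998 kg·m²; centre at d = 0.542 + 0.542 + 0.273 + 0.273 + 0.445 = 2.075 m, so I = I_cm + Md² gives I = 0.46998 + (3.56)(2.075)² = 15.798 kg·m².
Total I = 1.6275 + 7.9705 + 15.798 = 25.396 kg·m².

25.4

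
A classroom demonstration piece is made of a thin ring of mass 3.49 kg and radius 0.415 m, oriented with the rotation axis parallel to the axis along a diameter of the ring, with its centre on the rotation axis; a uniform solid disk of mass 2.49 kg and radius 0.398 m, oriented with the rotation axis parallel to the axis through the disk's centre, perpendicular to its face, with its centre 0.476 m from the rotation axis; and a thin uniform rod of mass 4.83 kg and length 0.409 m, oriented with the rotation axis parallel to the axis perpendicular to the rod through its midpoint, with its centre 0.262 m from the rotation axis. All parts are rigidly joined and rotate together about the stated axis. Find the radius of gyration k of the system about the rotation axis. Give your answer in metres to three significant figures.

0.368

Thin ring: I_cm = (1/2)MR² = (1/2)(3.49)(0.415)² = 0.30053 kg·m²; axis through the centre, so I = 0.30053 kg·m².
Solid disk: I_cm = (1/2)MR² = (1/2)(2.49)(0.398)² = 0.19721 kg·m²; centre at d = 0.476 m, so the parallel axis theorem gives I = 0.19721 + (2.49)(0.476)² = 0.76139 kg·m².
Thin rod: I_cm = (1/12)ML² = (1/12)(4.83)(0.409)² = 0.067331 kg·m²; centre at d = 0.262 m, so the parallel axis theorem gives I = 0.067331 + (4.83)(0.262)² = 0.39888 kg·m².
Total I = 1.4608 kg·m²; total mass M = 10.81 kg.
k = √(I/M) = √(1.4608/10.81) = 0.36761 m.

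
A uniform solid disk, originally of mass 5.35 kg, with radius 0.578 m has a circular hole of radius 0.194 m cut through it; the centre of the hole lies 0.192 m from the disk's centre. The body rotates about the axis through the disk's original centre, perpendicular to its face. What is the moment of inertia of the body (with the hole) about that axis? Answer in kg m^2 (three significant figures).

0.860

Unpierced body about its centre: I₀ = (1/2)MR² = (1/2)(5.35)(0.578)² = 0.89367 kg m^2.
The removed disk has mass m = M·(r/R)² = (5.35)(0.194/0.578)² = 0.6027 kg (same uniform areal density).
Its moment of inertia about the rotation axis (parallel-axis theorem): I_hole = (1/2)mr² + md² = (1/2)(0.6027)(0.194)² + (0.6027)(0.192)² = 0.03356 kg m^2.
Treating the hole as negative mass, I = I₀ − I_hole = 0.89367 − 0.03356 = 0.86012 kg m^2.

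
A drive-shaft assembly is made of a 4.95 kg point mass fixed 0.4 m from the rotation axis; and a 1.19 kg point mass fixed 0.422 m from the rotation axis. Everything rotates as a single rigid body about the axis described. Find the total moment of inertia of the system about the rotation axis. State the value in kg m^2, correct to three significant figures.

1.00

Point mass: I_cm = 0; centre at d = 0.4 m, so the parallel axis theorem gives I = 0 + (4.95)(0.4)² = 0.792 kg m^2.
Point mass: I_cm = 0; centre at d = 0.422 m, so the parallel axis theorem gives I = 0 + (1.19)(0.422)² = 0.21192 kg m^2.
Total I = 0.792 + 0.21192 = 1.0039 kg m^2.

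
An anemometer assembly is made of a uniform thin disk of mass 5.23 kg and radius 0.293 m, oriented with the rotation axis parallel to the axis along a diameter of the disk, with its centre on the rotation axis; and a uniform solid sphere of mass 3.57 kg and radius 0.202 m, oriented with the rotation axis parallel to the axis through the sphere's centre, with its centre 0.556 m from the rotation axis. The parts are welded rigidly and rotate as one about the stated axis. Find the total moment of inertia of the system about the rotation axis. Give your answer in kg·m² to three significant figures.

1.27

Thin disk: I_cm = (1/4)MR² = (1/4)(5.23)(0.293)² = 0.11225 kg·m²; axis through the centre, so I = 0.11225 kg·m².
Solid sphere: I_cm = (2/5)MR² = (2/5)(3.57)(0.202)² = 0.058268 kg·m²; centre at d = 0.556 m, so the parallel axis theorem gives I = 0.058268 + (3.57)(0.556)² = 1.1619 kg·m².
Total I = 0.11225 + 1.1619 = 1.2741 kg·m².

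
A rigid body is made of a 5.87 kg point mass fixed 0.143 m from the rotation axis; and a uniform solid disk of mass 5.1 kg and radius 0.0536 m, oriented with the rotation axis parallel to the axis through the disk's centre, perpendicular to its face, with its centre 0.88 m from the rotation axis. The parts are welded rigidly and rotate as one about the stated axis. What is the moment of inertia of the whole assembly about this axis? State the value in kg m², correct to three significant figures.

Point mass: I_cm = 0; centre at d = 0.143 m, so the parallel axis theorem gives I = 0 + (5.87)(0.143)² = 0.12004 kg m².
Solid disk: I_cm = (1/2)MR² = (1/2)(5.1)(0.0536)² = 0.007326 kg m²; centre at d = 0.88 m, so the parallel axis theorem gives I = 0.007326 + (5.1)(0.88)² = 3.9568 kg m².
Total I = 0.12004 + 3.9568 = 4.0768 kg m².

4.08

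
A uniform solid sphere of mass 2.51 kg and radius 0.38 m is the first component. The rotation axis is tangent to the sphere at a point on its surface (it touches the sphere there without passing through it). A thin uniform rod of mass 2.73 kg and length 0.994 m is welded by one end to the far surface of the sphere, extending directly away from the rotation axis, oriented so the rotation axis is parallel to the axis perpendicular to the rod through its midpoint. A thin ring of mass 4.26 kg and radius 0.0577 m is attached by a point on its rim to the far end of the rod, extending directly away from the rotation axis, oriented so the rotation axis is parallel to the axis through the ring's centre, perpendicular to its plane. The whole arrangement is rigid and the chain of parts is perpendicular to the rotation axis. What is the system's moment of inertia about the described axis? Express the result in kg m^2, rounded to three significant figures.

Solid sphere: I_cm = (2/5)MR² = (2/5)(2.51)(0.38)² = 0.14498 kg m^2; centre at d = 0.38 m, so I = I_cm + Md² gives I = 0.14498 + (2.51)(0.38)² = 0.50742 kg m^2.
Thin rod: I_cm = (1/12)ML² = (1/12)(2.73)(0.994)² = 0.22478 kg m^2; centre at d = 0.38 + 0.38 + 0.497 = 1.257 m, so I = I_cm + Md² gives I = 0.22478 + (2.73)(1.257)² = 4.5383 kg m^2.
Thin ring: I_cm = MR² = (4.26)(0.0577)² = 0.014183 kg m^2; centre at d = 0.38 + 0.38 + 0.497 + 0.497 + 0.0577 = 1.8117 m, so I = I_cm + Md² gives I = 0.014183 + (4.26)(1.8117)² = 13.997 kg m^2.
Total I = 0.50742 + 4.5383 + 13.997 = 19.042 kg m^2.

19.0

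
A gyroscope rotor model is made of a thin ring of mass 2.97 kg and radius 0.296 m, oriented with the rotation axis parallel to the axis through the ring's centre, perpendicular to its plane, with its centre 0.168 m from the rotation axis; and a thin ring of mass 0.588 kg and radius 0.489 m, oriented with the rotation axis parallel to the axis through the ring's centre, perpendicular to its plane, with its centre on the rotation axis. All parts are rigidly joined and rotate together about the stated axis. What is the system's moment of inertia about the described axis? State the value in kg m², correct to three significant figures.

0.485

Thin ring: I_cm = MR² = (2.97)(0.296)² = 0.26022 kg m²; centre at d = 0.168 m, so the parallel axis theorem gives I = 0.26022 + (2.97)(0.168)² = 0.34404 kg m².
Thin ring: I_cm = MR² = (0.588)(0.489)² = 0.1406 kg m²; axis through the centre, so I = 0.1406 kg m².
Total I = 0.34404 + 0.1406 = 0.48465 kg m².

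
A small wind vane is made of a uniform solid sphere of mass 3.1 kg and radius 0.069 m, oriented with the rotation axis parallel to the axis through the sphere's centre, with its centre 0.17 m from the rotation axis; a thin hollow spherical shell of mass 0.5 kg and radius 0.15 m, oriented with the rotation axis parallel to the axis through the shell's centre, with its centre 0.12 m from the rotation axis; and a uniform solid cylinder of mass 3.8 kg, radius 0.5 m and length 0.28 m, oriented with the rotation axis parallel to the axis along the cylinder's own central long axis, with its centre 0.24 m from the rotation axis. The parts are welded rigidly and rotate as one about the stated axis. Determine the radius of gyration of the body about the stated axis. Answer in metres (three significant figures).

0.330

Solid sphere: I_cm = (2/5)MR² = (2/5)(3.1)(0.069)² = 0.0059036 kg m²; centre at d = 0.17 m, so the parallel axis theorem gives I = 0.0059036 + (3.1)(0.17)² = 0.095494 kg m².
Spherical shell: I_cm = (2/3)MR² = (2/3)(0.5)(0.15)² = 0.0075 kg m²; centre at d = 0.12 m, so the parallel axis theorem gives I = 0.0075 + (0.5)(0.12)² = 0.0147 kg m².
Solid cylinder: I_cm = (1/2)MR² = (1/2)(3.8)(0.5)² = 0.475 kg m²; centre at d = 0.24 m, so the parallel axis theorem gives I = 0.475 + (3.8)(0.24)² = 0.69388 kg m².
Total I = 0.80407 kg m²; total mass M = 7.4 kg.
k = √(I/M) = √(0.80407/7.4) = 0.32963 m.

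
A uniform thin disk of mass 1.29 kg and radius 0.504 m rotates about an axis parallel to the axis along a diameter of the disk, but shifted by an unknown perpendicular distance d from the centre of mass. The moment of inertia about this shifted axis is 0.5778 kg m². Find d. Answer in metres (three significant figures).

About the centre-of-mass axis, I_cm = (1/4)MR² = (1/4)(1.29)(0.504)² = 0.08192 kg m².
Parallel axis theorem: I = I_cm + Md², so Md² = 0.5778 − 0.08192 = 0.49588 kg m².
d = √(0.49588 / 1.29) = 0.62 m.

0.620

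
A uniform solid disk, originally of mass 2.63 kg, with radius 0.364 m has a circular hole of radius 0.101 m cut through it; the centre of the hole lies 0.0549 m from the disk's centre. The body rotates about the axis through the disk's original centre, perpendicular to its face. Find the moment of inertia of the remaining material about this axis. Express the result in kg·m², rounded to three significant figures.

0.173

Unpierced body about its centre: I₀ = (1/2)MR² = (1/2)(2.63)(0.364)² = 0.17423 kg·m².
The removed disk has mass m = M·(r/R)² = (2.63)(0.101/0.364)² = 0.20249 kg (same uniform areal density).
Its moment of inertia about the rotation axis (parallel-axis theorem): I_hole = (1/2)mr² + md² = (1/2)(0.20249)(0.101)² + (0.20249)(0.0549)² = 0.0016431 kg·m².
Treating the hole as negative mass, I = I₀ − I_hole = 0.17423 − 0.0016431 = 0.17259 kg·m².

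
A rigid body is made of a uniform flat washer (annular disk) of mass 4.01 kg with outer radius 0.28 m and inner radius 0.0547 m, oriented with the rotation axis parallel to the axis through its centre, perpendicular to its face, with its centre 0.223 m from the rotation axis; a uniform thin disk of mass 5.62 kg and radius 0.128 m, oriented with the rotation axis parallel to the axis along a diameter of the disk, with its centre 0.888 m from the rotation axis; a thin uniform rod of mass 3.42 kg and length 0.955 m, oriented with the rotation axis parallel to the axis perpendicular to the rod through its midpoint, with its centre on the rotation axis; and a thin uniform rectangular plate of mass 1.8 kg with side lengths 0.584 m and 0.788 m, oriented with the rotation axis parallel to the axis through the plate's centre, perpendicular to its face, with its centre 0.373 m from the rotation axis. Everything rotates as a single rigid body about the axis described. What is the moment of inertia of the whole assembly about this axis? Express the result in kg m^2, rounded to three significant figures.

5.47

Annular disk: I_cm = (1/2)M(R²+r²) = (1/2)(4.01)[(0.28)² + (0.0547)²] = 0.16319 kg m^2; centre at d = 0.223 m, so the parallel axis theorem gives I = 0.16319 + (4.01)(0.223)² = 0.3626 kg m^2.
Thin disk: I_cm = (1/4)MR² = (1/4)(5.62)(0.128)² = 0.02302 kg m^2; centre at d = 0.888 m, so the parallel axis theorem gives I = 0.02302 + (5.62)(0.888)² = 4.4546 kg m^2.
Thin rod: I_cm = (1/12)ML² = (1/12)(3.42)(0.955)² = 0.25993 kg m^2; axis through the centre, so I = 0.25993 kg m^2.
Rectangular plate: I_cm = (1/12)M(a²+b²) = (1/12)(1.8)[(0.584)² + (0.788)²] = 0.1443 kg m^2; centre at d = 0.373 m, so the parallel axis theorem gives I = 0.1443 + (1.8)(0.373)² = 0.39473 kg m^2.
Total I = 0.3626 + 4.4546 + 0.25993 + 0.39473 = 5.4719 kg m^2.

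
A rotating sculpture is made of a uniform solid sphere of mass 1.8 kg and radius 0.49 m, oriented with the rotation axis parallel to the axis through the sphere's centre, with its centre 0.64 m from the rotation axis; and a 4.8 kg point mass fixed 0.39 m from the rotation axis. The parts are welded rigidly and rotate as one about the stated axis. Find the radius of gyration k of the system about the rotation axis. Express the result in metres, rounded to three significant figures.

Solid sphere: I_cm = (2/5)MR² = (2/5)(1.8)(0.49)² = 0.17287 kg m^2; centre at d = 0.64 m, so the parallel axis theorem gives I = 0.17287 + (1.8)(0.64)² = 0.91015 kg m^2.
Point mass: I_cm = 0; centre at d = 0.39 m, so the parallel axis theorem gives I = 0 + (4.8)(0.39)² = 0.73008 kg m^2.
Total I = 1.6402 kg m^2; total mass M = 6.6 kg.
k = √(I/M) = √(1.6402/6.6) = 0.49852 m.

0.499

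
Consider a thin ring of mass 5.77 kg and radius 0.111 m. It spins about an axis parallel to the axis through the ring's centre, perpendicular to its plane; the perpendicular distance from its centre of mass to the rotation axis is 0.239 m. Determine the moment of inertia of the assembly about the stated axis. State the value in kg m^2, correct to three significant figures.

0.401

I_cm = MR² = (5.77)(0.111)² = 0.071092 kg m^2; centre at d = 0.239 m, so the parallel axis theorem gives I = 0.071092 + (5.77)(0.239)² = 0.40068 kg m^2.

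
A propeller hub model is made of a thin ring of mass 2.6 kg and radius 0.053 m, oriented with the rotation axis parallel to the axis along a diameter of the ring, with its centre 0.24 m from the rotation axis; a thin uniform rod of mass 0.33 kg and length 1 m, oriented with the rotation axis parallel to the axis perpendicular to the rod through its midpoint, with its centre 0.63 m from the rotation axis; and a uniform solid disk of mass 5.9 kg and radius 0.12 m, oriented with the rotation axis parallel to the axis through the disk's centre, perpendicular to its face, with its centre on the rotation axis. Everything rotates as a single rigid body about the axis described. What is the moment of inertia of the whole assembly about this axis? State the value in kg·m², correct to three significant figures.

Thin ring: I_cm = (1/2)MR² = (1/2)(2.6)(0.053)² = 0.0036517 kg·m²; centre at d = 0.24 m, so I = I_cm + Md² gives I = 0.0036517 + (2.6)(0.24)² = 0.15341 kg·m².
Thin rod: I_cm = (1/12)ML² = (1/12)(0.33)(1)² = 0.0275 kg·m²; centre at d = 0.63 m, so I = I_cm + Md² gives I = 0.0275 + (0.33)(0.63)² = 0.15848 kg·m².
Solid disk: I_cm = (1/2)MR² = (1/2)(5.9)(0.12)² = 0.04248 kg·m²; axis through the centre, so I = 0.04248 kg·m².
Total I = 0.15341 + 0.15848 + 0.04248 = 0.35437 kg·m².

0.354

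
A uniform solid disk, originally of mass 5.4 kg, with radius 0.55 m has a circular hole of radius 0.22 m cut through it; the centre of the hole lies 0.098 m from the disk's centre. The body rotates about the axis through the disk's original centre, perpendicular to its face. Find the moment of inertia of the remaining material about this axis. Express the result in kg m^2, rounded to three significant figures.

Unpierced body about its centre: I₀ = (1/2)MR² = (1/2)(5.4)(0.55)² = 0.81675 kg m^2.
The removed disk has mass m = M·(r/R)² = (5.4)(0.22/0.55)² = 0.864 kg (same uniform areal density).
Its moment of inertia about the rotation axis (parallel-axis theorem): I_hole = (1/2)mr² + md² = (1/2)(0.864)(0.22)² + (0.864)(0.098)² = 0.029207 kg m^2.
Treating the hole as negative mass, I = I₀ − I_hole = 0.81675 − 0.029207 = 0.78754 kg m^2.

0.788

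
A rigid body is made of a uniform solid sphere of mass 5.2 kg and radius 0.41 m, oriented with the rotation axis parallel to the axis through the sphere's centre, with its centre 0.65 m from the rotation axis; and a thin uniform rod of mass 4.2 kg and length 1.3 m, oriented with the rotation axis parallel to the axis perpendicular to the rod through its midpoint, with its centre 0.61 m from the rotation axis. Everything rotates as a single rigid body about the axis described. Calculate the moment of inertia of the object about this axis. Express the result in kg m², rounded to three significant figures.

4.70

Solid sphere: I_cm = (2/5)MR² = (2/5)(5.2)(0.41)² = 0.34965 kg m²; centre at d = 0.65 m, so the parallel axis theorem gives I = 0.34965 + (5.2)(0.65)² = 2.5466 kg m².
Thin rod: I_cm = (1/12)ML² = (1/12)(4.2)(1.3)² = 0.5915 kg m²; centre at d = 0.61 m, so the parallel axis theorem gives I = 0.5915 + (4.2)(0.61)² = 2.1543 kg m².
Total I = 2.5466 + 2.1543 = 4.701 kg m².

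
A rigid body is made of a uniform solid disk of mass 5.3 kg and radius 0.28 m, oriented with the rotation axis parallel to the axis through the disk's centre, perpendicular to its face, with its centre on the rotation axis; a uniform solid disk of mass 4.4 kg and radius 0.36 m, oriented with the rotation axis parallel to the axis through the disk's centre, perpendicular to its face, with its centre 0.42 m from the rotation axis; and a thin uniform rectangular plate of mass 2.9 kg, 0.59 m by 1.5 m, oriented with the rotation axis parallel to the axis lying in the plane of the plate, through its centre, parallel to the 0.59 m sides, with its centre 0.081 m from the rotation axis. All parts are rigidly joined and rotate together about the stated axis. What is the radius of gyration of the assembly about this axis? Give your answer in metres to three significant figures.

0.381

Solid disk: I_cm = (1/2)MR² = (1/2)(5.3)(0.28)² = 0.20776 kg m^2; axis through the centre, so I = 0.20776 kg m^2.
Solid disk: I_cm = (1/2)MR² = (1/2)(4.4)(0.36)² = 0.28512 kg m^2; centre at d = 0.42 m, so I = I_cm + Md² gives I = 0.28512 + (4.4)(0.42)² = 1.0613 kg m^2.
Rectangular plate: I_cm = (1/12)Mb² = (1/12)(2.9)(1.5)² = 0.54375 kg m^2; centre at d = 0.081 m, so I = I_cm + Md² gives I = 0.54375 + (2.9)(0.081)² = 0.56278 kg m^2.
Total I = 1.8318 kg m^2; total mass M = 12.6 kg.
k = √(I/M) = √(1.8318/12.6) = 0.38129 m.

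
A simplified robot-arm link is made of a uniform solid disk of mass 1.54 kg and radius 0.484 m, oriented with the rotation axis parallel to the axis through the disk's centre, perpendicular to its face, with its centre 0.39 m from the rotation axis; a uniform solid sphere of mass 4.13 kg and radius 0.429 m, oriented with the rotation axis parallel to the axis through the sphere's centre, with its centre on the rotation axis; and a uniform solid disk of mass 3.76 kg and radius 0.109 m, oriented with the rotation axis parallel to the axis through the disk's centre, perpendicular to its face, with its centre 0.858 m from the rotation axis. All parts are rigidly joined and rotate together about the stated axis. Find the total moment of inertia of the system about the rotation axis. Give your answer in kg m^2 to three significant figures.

3.51

Solid disk: I_cm = (1/2)MR² = (1/2)(1.54)(0.484)² = 0.18038 kg m^2; centre at d = 0.39 m, so the parallel axis theorem gives I = 0.18038 + (1.54)(0.39)² = 0.41461 kg m^2.
Solid sphere: I_cm = (2/5)MR² = (2/5)(4.13)(0.429)² = 0.30404 kg m^2; axis through the centre, so I = 0.30404 kg m^2.
Solid disk: I_cm = (1/2)MR² = (1/2)(3.76)(0.109)² = 0.022336 kg m^2; centre at d = 0.858 m, so the parallel axis theorem gives I = 0.022336 + (3.76)(0.858)² = 2.7903 kg m^2.
Total I = 0.41461 + 0.30404 + 2.7903 = 3.509 kg m^2.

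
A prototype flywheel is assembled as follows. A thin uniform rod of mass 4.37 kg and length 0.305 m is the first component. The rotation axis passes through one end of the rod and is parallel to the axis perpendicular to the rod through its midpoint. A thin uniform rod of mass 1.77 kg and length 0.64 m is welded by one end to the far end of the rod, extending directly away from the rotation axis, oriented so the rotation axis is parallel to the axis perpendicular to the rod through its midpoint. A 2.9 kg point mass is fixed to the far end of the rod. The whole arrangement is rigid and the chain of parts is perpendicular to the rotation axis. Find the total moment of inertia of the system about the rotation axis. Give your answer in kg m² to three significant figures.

3.48

Thin rod: I_cm = (1/12)ML² = (1/12)(4.37)(0.305)² = 0.033877 kg m²; centre at d = 0.1525 m, so I = I_cm + Md² gives I = 0.033877 + (4.37)(0.1525)² = 0.13551 kg m².
Thin rod: I_cm = (1/12)ML² = (1/12)(1.77)(0.64)² = 0.060416 kg m²; centre at d = 0.1525 + 0.1525 + 0.32 = 0.625 m, so I = I_cm + Md² gives I = 0.060416 + (1.77)(0.625)² = 0.75182 kg m².
Point mass: I_cm = 0; centre at d = 0.1525 + 0.1525 + 0.32 + 0.32 = 0.945 m, so I = I_cm + Md² gives I = 0 + (2.9)(0.945)² = 2.5898 kg m².
Total I = 0.13551 + 0.75182 + 2.5898 = 3.4771 kg m².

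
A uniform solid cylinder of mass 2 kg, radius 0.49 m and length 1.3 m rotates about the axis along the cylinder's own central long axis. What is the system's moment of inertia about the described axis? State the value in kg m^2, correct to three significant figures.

0.240

I_cm = (1/2)MR² = (1/2)(2)(0.49)² = 0.2401 kg m^2; axis through the centre, so I = 0.2401 kg m^2.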